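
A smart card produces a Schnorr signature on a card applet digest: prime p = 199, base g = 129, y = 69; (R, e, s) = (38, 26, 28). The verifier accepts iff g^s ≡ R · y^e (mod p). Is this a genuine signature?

g^s mod p:
129^28 mod 199 = 91
R · y^e mod p:
69^26 mod 199 = 51
38·51 = 1938 ≡ 147 (mod 199)
91 ≠ 147; the check fails.

forged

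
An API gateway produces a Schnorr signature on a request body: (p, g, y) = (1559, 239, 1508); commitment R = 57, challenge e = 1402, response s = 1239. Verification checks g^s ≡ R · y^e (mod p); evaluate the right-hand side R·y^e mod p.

1508^2 = 2274064 ≡ 1042
1508^4 ≡ 1042^2 = 1085764 ≡ 700
1508^8 ≡ 700^2 = 490000 ≡ 474
1508^16 ≡ 474^2 = 224676 ≡ 180
1508^32 ≡ 180^2 = 32400 ≡ 1220
1508^64 ≡ 1220^2 = 1488400 ≡ 1114
1508^128 ≡ 1114^2 = 1240996 ≡ 32
1508^256 ≡ 32^2 = 1024
1508^512 ≡ 1024^2 = 1048576 ≡ 928
1508^1024 ≡ 928^2 = 861184 ≡ 616
1402 = 1024 + 256 + 64 + 32 + 16 + 8 + 2, so 1508^1402 ≡ 616·1024·1114·1220·180·474·1042 ≡ 1210 (mod 1559)
R · y^e ≡ 57·1210 = 68970 ≡ 374 (mod 1559)

374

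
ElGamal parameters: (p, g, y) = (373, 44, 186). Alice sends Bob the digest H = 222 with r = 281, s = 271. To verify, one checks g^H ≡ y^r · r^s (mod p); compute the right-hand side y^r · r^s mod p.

186^281 mod 373 = 347
281^271 mod 373 = 11
y^r · r^s ≡ 347·11 = 3817 ≡ 87 (mod 373)

87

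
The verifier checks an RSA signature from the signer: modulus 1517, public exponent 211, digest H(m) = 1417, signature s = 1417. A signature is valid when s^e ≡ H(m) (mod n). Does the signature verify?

verifies

s^2 ≡ 1417^2 = 2007889 ≡ 898
s^4 ≡ 898^2 = 806404 ≡ 877
s^8 ≡ 877^2 = 769129 ≡ 10
s^16 ≡ 10^2 = 100
s^32 ≡ 100^2 = 10000 ≡ 898
s^64 ≡ 898^2 = 806404 ≡ 877
s^128 ≡ 877^2 = 769129 ≡ 10
211 = 128 + 64 + 16 + 2 + 1, so s^211 ≡ 10·877·100·898·1417 ≡ 1417 (mod 1517)
1417 = H(m), so the signature checks out.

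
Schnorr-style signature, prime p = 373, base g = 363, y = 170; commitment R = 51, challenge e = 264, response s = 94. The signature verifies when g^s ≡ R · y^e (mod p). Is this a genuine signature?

g^s mod p:
363^2 = 131769 ≡ 100
363^4 ≡ 100^2 = 10000 ≡ 302
363^8 ≡ 302^2 = 91204 ≡ 192
363^16 ≡ 192^2 = 36864 ≡ 310
363^32 ≡ 310^2 = 96100 ≡ 239
363^64 ≡ 239^2 = 57121 ≡ 52
94 = 64 + 16 + 8 + 4 + 2, so 363^94 ≡ 52·310·192·302·100 ≡ 363 (mod 373)
R · y^e mod p:
170^2 = 28900 ≡ 179
170^4 ≡ 179^2 = 32041 ≡ 336
170^8 ≡ 336^2 = 112896 ≡ 250
170^16 ≡ 250^2 = 62500 ≡ 209
170^32 ≡ 209^2 = 43681 ≡ 40
170^64 ≡ 40^2 = 1600 ≡ 108
170^128 ≡ 108^2 = 11664 ≡ 101
170^256 ≡ 101^2 = 10201 ≡ 130
264 = 256 + 8, so 170^264 ≡ 130·250 ≡ 49 (mod 373)
51·49 = 2499 ≡ 261 (mod 373)
363 ≠ 261; the check fails.

forged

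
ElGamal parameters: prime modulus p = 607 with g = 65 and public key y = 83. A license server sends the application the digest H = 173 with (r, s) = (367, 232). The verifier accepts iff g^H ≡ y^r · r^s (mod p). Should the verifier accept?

accept

Left side g^H mod p:
Squares mod 607: 65^1≡65, 65^2≡583, 65^4≡576, 65^8≡354, 65^16≡274, 65^32≡415, 65^64≡444, 65^128≡468
173 = 128 + 32 + 8 + 4 + 1, so 65^173 ≡ 468·415·354·576·65 ≡ 486 (mod 607)
Right side y^r · r^s mod p:
Squares mod 607: 83^1≡83, 83^2≡212, 83^4≡26, 83^8≡69, 83^16≡512, 83^32≡527, 83^64≡330, 83^128≡247, 83^256≡309
367 = 256 + 64 + 32 + 8 + 4 + 2 + 1, so 83^367 ≡ 309·330·527·69·26·212·83 ≡ 277 (mod 607)
Squares mod 607: 367^1≡367, 367^2≡542, 367^4≡583, 367^8≡576, 367^16≡354, 367^32≡274, 367^64≡415, 367^128≡444
232 = 128 + 64 + 32 + 8, so 367^232 ≡ 444·415·274·576 ≡ 142 (mod 607)
277·142 = 39334 ≡ 486 (mod 607)
486 ≡ 486 (mod 607), so the signature is genuine.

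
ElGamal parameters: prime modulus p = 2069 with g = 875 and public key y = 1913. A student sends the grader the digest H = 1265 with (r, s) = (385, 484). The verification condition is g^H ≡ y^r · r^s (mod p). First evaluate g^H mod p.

2058

Squares mod 2069: 875^1≡875, 875^2≡95, 875^4≡749, 875^8≡302, 875^16≡168, 875^32≡1327, 875^64≡210, 875^128≡651, 875^256≡1725, 875^512≡403, 875^1024≡1027
1265 = 1024 + 128 + 64 + 32 + 16 + 1, so 875^1265 ≡ 1027·651·210·1327·168·875 ≡ 2058 (mod 2069)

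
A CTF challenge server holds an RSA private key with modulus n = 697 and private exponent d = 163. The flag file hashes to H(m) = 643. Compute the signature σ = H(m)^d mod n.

58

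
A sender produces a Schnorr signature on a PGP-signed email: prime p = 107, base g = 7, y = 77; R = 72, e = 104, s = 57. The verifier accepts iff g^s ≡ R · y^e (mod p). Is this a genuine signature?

genuine

g^s mod p:
7^2 = 49
7^4 ≡ 49^2 = 2401 ≡ 47
7^8 ≡ 47^2 = 2209 ≡ 69
7^16 ≡ 69^2 = 4761 ≡ 53
7^32 ≡ 53^2 = 2809 ≡ 27
57 = 32 + 16 + 8 + 1, so 7^57 ≡ 27·53·69·7 ≡ 60 (mod 107)
R · y^e mod p:
77^2 = 5929 ≡ 44
77^4 ≡ 44^2 = 1936 ≡ 10
77^8 ≡ 10^2 = 100
77^16 ≡ 100^2 = 10000 ≡ 49
77^32 ≡ 49^2 = 2401 ≡ 47
77^64 ≡ 47^2 = 2209 ≡ 69
104 = 64 + 32 + 8, so 77^104 ≡ 69·47·100 ≡ 90 (mod 107)
72·90 = 6480 ≡ 60 (mod 107)
60 ≡ 60 (mod 107); signature holds.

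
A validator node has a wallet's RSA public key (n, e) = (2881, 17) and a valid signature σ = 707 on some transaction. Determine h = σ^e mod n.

2039

σ^2 ≡ 707^2 = 499849 ≡ 1436
σ^4 ≡ 1436^2 = 2062096 ≡ 2181
σ^8 ≡ 2181^2 = 4756761 ≡ 230
σ^16 ≡ 230^2 = 52900 ≡ 1042
17 = 16 + 1, so σ^17 ≡ 1042·707 ≡ 2039 (mod 2881)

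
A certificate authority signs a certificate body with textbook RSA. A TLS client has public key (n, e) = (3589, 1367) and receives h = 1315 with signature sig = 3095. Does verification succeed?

sig^2 ≡ 3095^2 = 9579025 ≡ 3573
sig^4 ≡ 3573^2 = 12766329 ≡ 256
sig^8 ≡ 256^2 = 65536 ≡ 934
sig^16 ≡ 934^2 = 872356 ≡ 229
sig^32 ≡ 229^2 = 52441 ≡ 2195
sig^64 ≡ 2195^2 = 4818025 ≡ 1587
sig^128 ≡ 1587^2 = 2518569 ≡ 2680
sig^256 ≡ 2680^2 = 7182400 ≡ 811
sig^512 ≡ 811^2 = 657721 ≡ 934
sig^1024 ≡ 934^2 = 872356 ≡ 229
1367 = 1024 + 256 + 64 + 16 + 4 + 2 + 1, so sig^1367 ≡ 229·811·1587·229·256·3573·3095 ≡ 2274 (mod 3589)
2274 ≠ 1315, so verification fails.

fails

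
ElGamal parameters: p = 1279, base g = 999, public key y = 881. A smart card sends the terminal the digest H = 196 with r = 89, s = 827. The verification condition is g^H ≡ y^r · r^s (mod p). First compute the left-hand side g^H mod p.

999^2 = 998001 ≡ 381
999^4 ≡ 381^2 = 145161 ≡ 634
999^8 ≡ 634^2 = 401956 ≡ 350
999^16 ≡ 350^2 = 122500 ≡ 995
999^32 ≡ 995^2 = 990025 ≡ 79
999^64 ≡ 79^2 = 6241 ≡ 1125
999^128 ≡ 1125^2 = 1265625 ≡ 694
196 = 128 + 64 + 4, so 999^196 ≡ 694·1125·634 ≡ 757 (mod 1279)

757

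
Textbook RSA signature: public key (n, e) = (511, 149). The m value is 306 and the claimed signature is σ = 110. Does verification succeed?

fails

σ^2 ≡ 110^2 = 12100 ≡ 347
σ^4 ≡ 347^2 = 120409 ≡ 324
σ^8 ≡ 324^2 = 104976 ≡ 221
σ^16 ≡ 221^2 = 48841 ≡ 296
σ^32 ≡ 296^2 = 87616 ≡ 235
σ^64 ≡ 235^2 = 55225 ≡ 37
σ^128 ≡ 37^2 = 1369 ≡ 347
149 = 128 + 16 + 4 + 1, so σ^149 ≡ 347·296·324·110 ≡ 381 (mod 511)
The recovered value 381 does not match the digest 306.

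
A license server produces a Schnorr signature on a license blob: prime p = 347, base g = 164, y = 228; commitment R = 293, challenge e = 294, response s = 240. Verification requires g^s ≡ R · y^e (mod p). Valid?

g^s mod p:
Squares mod 347: 164^1≡164, 164^2≡177, 164^4≡99, 164^8≡85, 164^16≡285, 164^32≡27, 164^64≡35, 164^128≡184
240 = 128 + 64 + 32 + 16, so 164^240 ≡ 184·35·27·285 ≡ 36 (mod 347)
R · y^e mod p:
Squares mod 347: 228^1≡228, 228^2≡281, 228^4≡192, 228^8≡82, 228^16≡131, 228^32≡158, 228^64≡327, 228^128≡53, 228^256≡33
294 = 256 + 32 + 4 + 2, so 228^294 ≡ 33·158·192·281 ≡ 115 (mod 347)
293·115 = 33695 ≡ 36 (mod 347)
36 ≡ 36 (mod 347); signature holds.

yes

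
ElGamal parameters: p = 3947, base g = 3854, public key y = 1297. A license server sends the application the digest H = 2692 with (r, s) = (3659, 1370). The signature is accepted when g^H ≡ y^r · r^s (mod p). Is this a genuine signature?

genuine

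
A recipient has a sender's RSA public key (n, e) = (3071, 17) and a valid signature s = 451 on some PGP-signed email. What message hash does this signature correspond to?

978

s^2 ≡ 451^2 = 203401 ≡ 715
s^4 ≡ 715^2 = 511225 ≡ 1439
s^8 ≡ 1439^2 = 2070721 ≡ 867
s^16 ≡ 867^2 = 751689 ≡ 2365
17 = 16 + 1, so s^17 ≡ 2365·451 ≡ 978 (mod 3071)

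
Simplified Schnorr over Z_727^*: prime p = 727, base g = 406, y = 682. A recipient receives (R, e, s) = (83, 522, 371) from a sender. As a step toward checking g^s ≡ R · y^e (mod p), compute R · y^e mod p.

682^522 mod 727 = 64
R · y^e ≡ 83·64 = 5312 ≡ 223 (mod 727)

223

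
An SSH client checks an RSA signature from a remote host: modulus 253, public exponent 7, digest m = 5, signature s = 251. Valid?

no

s^7 mod 253 = 125
s^7 mod 253 = 125, but m = 5.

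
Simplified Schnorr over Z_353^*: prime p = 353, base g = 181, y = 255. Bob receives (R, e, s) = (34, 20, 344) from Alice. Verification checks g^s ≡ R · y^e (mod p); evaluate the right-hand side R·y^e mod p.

168

255^2 = 65025 ≡ 73
255^4 ≡ 73^2 = 5329 ≡ 34
255^8 ≡ 34^2 = 1156 ≡ 97
255^16 ≡ 97^2 = 9409 ≡ 231
20 = 16 + 4, so 255^20 ≡ 231·34 ≡ 88 (mod 353)
R · y^e ≡ 34·88 = 2992 ≡ 168 (mod 353)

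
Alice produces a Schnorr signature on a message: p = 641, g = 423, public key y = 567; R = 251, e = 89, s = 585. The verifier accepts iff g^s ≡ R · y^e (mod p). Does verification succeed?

passes

g^s mod p:
423^2 = 178929 ≡ 90
423^4 ≡ 90^2 = 8100 ≡ 408
423^8 ≡ 408^2 = 166464 ≡ 445
423^16 ≡ 445^2 = 198025 ≡ 597
423^32 ≡ 597^2 = 356409 ≡ 13
423^64 ≡ 13^2 = 169
423^128 ≡ 169^2 = 28561 ≡ 357
423^256 ≡ 357^2 = 127449 ≡ 531
423^512 ≡ 531^2 = 281961 ≡ 562
585 = 512 + 64 + 8 + 1, so 423^585 ≡ 562·169·445·423 ≡ 268 (mod 641)
R · y^e mod p:
567^2 = 321489 ≡ 348
567^4 ≡ 348^2 = 121104 ≡ 596
567^8 ≡ 596^2 = 355216 ≡ 102
567^16 ≡ 102^2 = 10404 ≡ 148
567^32 ≡ 148^2 = 21904 ≡ 110
567^64 ≡ 110^2 = 12100 ≡ 562
89 = 64 + 16 + 8 + 1, so 567^89 ≡ 562·148·102·567 ≡ 259 (mod 641)
251·259 = 65009 ≡ 268 (mod 641)
268 ≡ 268 (mod 641); signature holds.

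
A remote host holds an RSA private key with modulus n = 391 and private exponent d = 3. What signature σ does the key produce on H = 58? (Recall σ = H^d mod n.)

H^2 ≡ 58^2 = 3364 ≡ 236
3 = 2 + 1, so H^3 ≡ 236·58 ≡ 3 (mod 391)

3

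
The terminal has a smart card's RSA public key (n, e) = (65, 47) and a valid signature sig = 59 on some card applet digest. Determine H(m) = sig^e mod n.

54

Squares mod 65: sig^1≡59, sig^2≡36, sig^4≡61, sig^8≡16, sig^16≡61, sig^32≡16
47 = 32 + 8 + 4 + 2 + 1, so sig^47 ≡ 16·16·61·36·59 ≡ 54 (mod 65)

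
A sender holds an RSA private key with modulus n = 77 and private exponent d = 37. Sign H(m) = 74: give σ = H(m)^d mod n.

46

Squares mod 77: (H(m))^1≡74, (H(m))^2≡9, (H(m))^4≡4, (H(m))^8≡16, (H(m))^16≡25, (H(m))^32≡9
37 = 32 + 4 + 1, so (H(m))^37 ≡ 9·4·74 ≡ 46 (mod 77)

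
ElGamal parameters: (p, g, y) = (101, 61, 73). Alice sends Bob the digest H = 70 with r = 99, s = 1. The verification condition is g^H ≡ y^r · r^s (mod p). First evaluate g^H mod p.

61^2 = 3721 ≡ 85
61^4 ≡ 85^2 = 7225 ≡ 54
61^8 ≡ 54^2 = 2916 ≡ 88
61^16 ≡ 88^2 = 7744 ≡ 68
61^32 ≡ 68^2 = 4624 ≡ 79
61^64 ≡ 79^2 = 6241 ≡ 80
70 = 64 + 4 + 2, so 61^70 ≡ 80·54·85 ≡ 65 (mod 101)

65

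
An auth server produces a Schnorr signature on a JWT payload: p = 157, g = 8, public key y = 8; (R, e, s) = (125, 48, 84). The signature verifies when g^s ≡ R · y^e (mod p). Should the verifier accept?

reject

g^s mod p:
8^84 mod 157 = 46
R · y^e mod p:
8^48 mod 157 = 101
125·101 = 12625 ≡ 65 (mod 157)
46 ≠ 65; the check fails.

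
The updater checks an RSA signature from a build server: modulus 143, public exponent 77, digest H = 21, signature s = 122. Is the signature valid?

invalid

s^2 ≡ 122^2 = 14884 ≡ 12
s^4 ≡ 12^2 = 144 ≡ 1
s^8 ≡ 1^2 = 1
s^16 ≡ 1^2 = 1
s^32 ≡ 1^2 = 1
s^64 ≡ 1^2 = 1
77 = 64 + 8 + 4 + 1, so s^77 ≡ 1·1·1·122 ≡ 122 (mod 143)
122 ≠ 21, so verification fails.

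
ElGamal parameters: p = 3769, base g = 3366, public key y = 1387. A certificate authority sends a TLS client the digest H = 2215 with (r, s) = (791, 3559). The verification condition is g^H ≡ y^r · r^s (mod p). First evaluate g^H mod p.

1040

3366^2215 mod 3769 = 1040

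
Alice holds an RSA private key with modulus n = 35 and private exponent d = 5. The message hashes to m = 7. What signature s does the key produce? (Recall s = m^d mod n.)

7

Squares mod 35: m^1≡7, m^2≡14, m^4≡21
5 = 4 + 1, so m^5 ≡ 21·7 ≡ 7 (mod 35)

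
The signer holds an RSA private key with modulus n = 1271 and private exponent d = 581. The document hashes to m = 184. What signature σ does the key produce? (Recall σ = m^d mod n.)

m^2 ≡ 184^2 = 33856 ≡ 810
m^4 ≡ 810^2 = 656100 ≡ 264
m^8 ≡ 264^2 = 69696 ≡ 1062
m^16 ≡ 1062^2 = 1127844 ≡ 467
m^32 ≡ 467^2 = 218089 ≡ 748
m^64 ≡ 748^2 = 559504 ≡ 264
m^128 ≡ 264^2 = 69696 ≡ 1062
m^256 ≡ 1062^2 = 1127844 ≡ 467
m^512 ≡ 467^2 = 218089 ≡ 748
581 = 512 + 64 + 4 + 1, so m^581 ≡ 748·264·264·184 ≡ 184 (mod 1271)

184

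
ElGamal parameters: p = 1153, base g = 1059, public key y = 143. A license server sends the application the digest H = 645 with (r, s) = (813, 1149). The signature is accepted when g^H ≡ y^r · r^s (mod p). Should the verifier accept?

Left side g^H mod p:
1059^645 mod 1153 = 207
Right side y^r · r^s mod p:
143^813 mod 1153 = 889
813^1149 mod 1153 = 484
889·484 = 430276 ≡ 207 (mod 1153)
207 ≡ 207 (mod 1153), so the signature is genuine.

accept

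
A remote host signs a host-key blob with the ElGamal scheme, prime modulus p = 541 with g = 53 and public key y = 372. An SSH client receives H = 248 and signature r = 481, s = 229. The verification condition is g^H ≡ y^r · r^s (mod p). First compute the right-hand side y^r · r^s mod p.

372^481 mod 541 = 290
481^229 mod 541 = 143
y^r · r^s ≡ 290·143 = 41470 ≡ 354 (mod 541)

354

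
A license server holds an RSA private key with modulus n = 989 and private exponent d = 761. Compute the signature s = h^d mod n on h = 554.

487

h^2 ≡ 554^2 = 306916 ≡ 326
h^4 ≡ 326^2 = 106276 ≡ 453
h^8 ≡ 453^2 = 205209 ≡ 486
h^16 ≡ 486^2 = 236196 ≡ 814
h^32 ≡ 814^2 = 662596 ≡ 955
h^64 ≡ 955^2 = 912025 ≡ 167
h^128 ≡ 167^2 = 27889 ≡ 197
h^256 ≡ 197^2 = 38809 ≡ 238
h^512 ≡ 238^2 = 56644 ≡ 271
761 = 512 + 128 + 64 + 32 + 16 + 8 + 1, so h^761 ≡ 271·197·167·955·814·486·554 ≡ 487 (mod 989)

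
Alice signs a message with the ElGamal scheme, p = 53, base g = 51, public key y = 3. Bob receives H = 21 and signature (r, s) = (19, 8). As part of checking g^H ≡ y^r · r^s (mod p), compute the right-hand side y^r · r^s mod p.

Squares mod 53: 3^1≡3, 3^2≡9, 3^4≡28, 3^8≡42, 3^16≡15
19 = 16 + 2 + 1, so 3^19 ≡ 15·9·3 ≡ 34 (mod 53)
Squares mod 53: 19^1≡19, 19^2≡43, 19^4≡47, 19^8≡36
19^8 ≡ 36 (mod 53)
y^r · r^s ≡ 34·36 = 1224 ≡ 5 (mod 53)

5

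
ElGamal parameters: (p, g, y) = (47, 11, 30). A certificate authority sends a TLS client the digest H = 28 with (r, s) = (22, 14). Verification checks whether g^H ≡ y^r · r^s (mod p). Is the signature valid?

valid

Left side g^H mod p:
Squares mod 47: 11^1≡11, 11^2≡27, 11^4≡24, 11^8≡12, 11^16≡3
28 = 16 + 8 + 4, so 11^28 ≡ 3·12·24 ≡ 18 (mod 47)
Right side y^r · r^s mod p:
Squares mod 47: 30^1≡30, 30^2≡7, 30^4≡2, 30^8≡4, 30^16≡16
22 = 16 + 4 + 2, so 30^22 ≡ 16·2·7 ≡ 36 (mod 47)
Squares mod 47: 22^1≡22, 22^2≡14, 22^4≡8, 22^8≡17
14 = 8 + 4 + 2, so 22^14 ≡ 17·8·14 ≡ 24 (mod 47)
36·24 = 864 ≡ 18 (mod 47)
18 ≡ 18 (mod 47), so the signature is genuine.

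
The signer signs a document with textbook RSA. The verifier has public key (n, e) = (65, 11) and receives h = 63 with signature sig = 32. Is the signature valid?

valid

sig^2 ≡ 32^2 = 1024 ≡ 49
sig^4 ≡ 49^2 = 2401 ≡ 61
sig^8 ≡ 61^2 = 3721 ≡ 16
11 = 8 + 2 + 1, so sig^11 ≡ 16·49·32 ≡ 63 (mod 65)
sig^11 mod 65 = 63 matches h.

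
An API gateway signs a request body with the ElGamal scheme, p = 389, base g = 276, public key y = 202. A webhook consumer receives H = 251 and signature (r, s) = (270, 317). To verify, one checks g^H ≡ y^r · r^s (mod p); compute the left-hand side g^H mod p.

64

Squares mod 389: 276^1≡276, 276^2≡321, 276^4≡345, 276^8≡380, 276^16≡81, 276^32≡337, 276^64≡370, 276^128≡361
251 = 128 + 64 + 32 + 16 + 8 + 2 + 1, so 276^251 ≡ 361·370·337·81·380·321·276 ≡ 64 (mod 389)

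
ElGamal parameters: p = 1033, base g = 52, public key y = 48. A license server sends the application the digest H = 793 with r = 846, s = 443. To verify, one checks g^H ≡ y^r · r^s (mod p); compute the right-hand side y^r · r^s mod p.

48^846 mod 1033 = 8
846^443 mod 1033 = 482
y^r · r^s ≡ 8·482 = 3856 ≡ 757 (mod 1033)

757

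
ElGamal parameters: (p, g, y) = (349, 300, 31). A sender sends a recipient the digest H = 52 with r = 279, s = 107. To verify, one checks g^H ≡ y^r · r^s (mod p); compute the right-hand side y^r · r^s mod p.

256

Squares mod 349: 31^1≡31, 31^2≡263, 31^4≡67, 31^8≡301, 31^16≡210, 31^32≡126, 31^64≡171, 31^128≡274, 31^256≡41
279 = 256 + 16 + 4 + 2 + 1, so 31^279 ≡ 41·210·67·263·31 ≡ 88 (mod 349)
Squares mod 349: 279^1≡279, 279^2≡14, 279^4≡196, 279^8≡26, 279^16≡327, 279^32≡135, 279^64≡77
107 = 64 + 32 + 8 + 2 + 1, so 279^107 ≡ 77·135·26·14·279 ≡ 225 (mod 349)
y^r · r^s ≡ 88·225 = 19800 ≡ 256 (mod 349)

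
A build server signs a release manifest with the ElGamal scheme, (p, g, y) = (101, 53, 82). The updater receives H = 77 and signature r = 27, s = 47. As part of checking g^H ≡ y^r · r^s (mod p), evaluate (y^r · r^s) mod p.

12

82^2 = 6724 ≡ 58
82^4 ≡ 58^2 = 3364 ≡ 31
82^8 ≡ 31^2 = 961 ≡ 52
82^16 ≡ 52^2 = 2704 ≡ 78
27 = 16 + 8 + 2 + 1, so 82^27 ≡ 78·52·58·82 ≡ 43 (mod 101)
27^2 = 729 ≡ 22
27^4 ≡ 22^2 = 484 ≡ 80
27^8 ≡ 80^2 = 6400 ≡ 37
27^16 ≡ 37^2 = 1369 ≡ 56
27^32 ≡ 56^2 = 3136 ≡ 5
47 = 32 + 8 + 4 + 2 + 1, so 27^47 ≡ 5·37·80·22·27 ≡ 59 (mod 101)
y^r · r^s ≡ 43·59 = 2537 ≡ 12 (mod 101)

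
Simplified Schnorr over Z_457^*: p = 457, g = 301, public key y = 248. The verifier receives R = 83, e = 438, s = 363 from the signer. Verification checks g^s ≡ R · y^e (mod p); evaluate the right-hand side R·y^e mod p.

Squares mod 457: 248^1≡248, 248^2≡266, 248^4≡378, 248^8≡300, 248^16≡428, 248^32≡384, 248^64≡302, 248^128≡261, 248^256≡28
438 = 256 + 128 + 32 + 16 + 4 + 2, so 248^438 ≡ 28·261·384·428·378·266 ≡ 349 (mod 457)
R · y^e ≡ 83·349 = 28967 ≡ 176 (mod 457)

176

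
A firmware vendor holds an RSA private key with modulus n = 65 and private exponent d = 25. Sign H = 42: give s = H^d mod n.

42

Squares mod 65: H^1≡42, H^2≡9, H^4≡16, H^8≡61, H^16≡16
25 = 16 + 8 + 1, so H^25 ≡ 16·61·42 ≡ 42 (mod 65)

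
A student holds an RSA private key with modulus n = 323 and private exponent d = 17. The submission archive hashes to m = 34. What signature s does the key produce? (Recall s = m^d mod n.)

204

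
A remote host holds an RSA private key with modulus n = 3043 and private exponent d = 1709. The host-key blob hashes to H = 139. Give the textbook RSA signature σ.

335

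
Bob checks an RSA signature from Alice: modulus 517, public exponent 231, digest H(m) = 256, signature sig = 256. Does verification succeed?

Squares mod 517: sig^1≡256, sig^2≡394, sig^4≡136, sig^8≡401, sig^16≡14, sig^32≡196, sig^64≡158, sig^128≡148
231 = 128 + 64 + 32 + 4 + 2 + 1, so sig^231 ≡ 148·158·196·136·394·256 ≡ 256 (mod 517)
sig^231 mod 517 = 256 matches H(m).

passes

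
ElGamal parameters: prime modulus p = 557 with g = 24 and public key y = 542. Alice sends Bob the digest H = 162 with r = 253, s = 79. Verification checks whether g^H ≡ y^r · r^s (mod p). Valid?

no

Left side g^H mod p:
24^2 = 576 ≡ 19
24^4 ≡ 19^2 = 361
24^8 ≡ 361^2 = 130321 ≡ 540
24^16 ≡ 540^2 = 291600 ≡ 289
24^32 ≡ 289^2 = 83521 ≡ 528
24^64 ≡ 528^2 = 278784 ≡ 284
24^128 ≡ 284^2 = 80656 ≡ 448
162 = 128 + 32 + 2, so 24^162 ≡ 448·528·19 ≡ 460 (mod 557)
Right side y^r · r^s mod p:
542^2 = 293764 ≡ 225
542^4 ≡ 225^2 = 50625 ≡ 495
542^8 ≡ 495^2 = 245025 ≡ 502
542^16 ≡ 502^2 = 252004 ≡ 240
542^32 ≡ 240^2 = 57600 ≡ 229
542^64 ≡ 229^2 = 52441 ≡ 83
542^128 ≡ 83^2 = 6889 ≡ 205
253 = 128 + 64 + 32 + 16 + 8 + 4 + 1, so 542^253 ≡ 205·83·229·240·502·495·542 ≡ 330 (mod 557)
253^2 = 64009 ≡ 511
253^4 ≡ 511^2 = 261121 ≡ 445
253^8 ≡ 445^2 = 198025 ≡ 290
253^16 ≡ 290^2 = 84100 ≡ 550
253^32 ≡ 550^2 = 302500 ≡ 49
253^64 ≡ 49^2 = 2401 ≡ 173
79 = 64 + 8 + 4 + 2 + 1, so 253^79 ≡ 173·290·445·511·253 ≡ 255 (mod 557)
330·255 = 84150 ≡ 43 (mod 557)
460 ≠ 43, so verification fails.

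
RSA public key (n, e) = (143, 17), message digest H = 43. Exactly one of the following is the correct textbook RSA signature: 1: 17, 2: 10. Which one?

2

Candidate 1: Squares mod 143: 17^1≡17, 17^2≡3, 17^4≡9, 17^8≡81, 17^16≡126; 17 = 16 + 1, so 17^17 ≡ 126·17 ≡ 140 (mod 143)
Candidate 2: Squares mod 143: 10^1≡10, 10^2≡100, 10^4≡133, 10^8≡100, 10^16≡133; 17 = 16 + 1, so 10^17 ≡ 133·10 ≡ 43 (mod 143)
  → matches H = 43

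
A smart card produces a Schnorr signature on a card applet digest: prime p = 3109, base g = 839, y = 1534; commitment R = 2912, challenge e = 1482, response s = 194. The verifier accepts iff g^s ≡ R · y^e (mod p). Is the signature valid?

g^s mod p:
839^194 mod 3109 = 1509
R · y^e mod p:
1534^1482 mod 3109 = 2186
2912·2186 = 6365632 ≡ 1509 (mod 3109)
1509 ≡ 1509 (mod 3109); signature holds.

valid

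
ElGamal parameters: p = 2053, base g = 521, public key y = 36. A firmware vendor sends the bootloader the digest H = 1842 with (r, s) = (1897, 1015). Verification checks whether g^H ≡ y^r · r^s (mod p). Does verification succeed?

passes

Left side g^H mod p:
Squares mod 2053: 521^1≡521, 521^2≡445, 521^4≡937, 521^8≡1338, 521^16≡28, 521^32≡784, 521^64≡809, 521^128≡1627, 521^256≡812, 521^512≡331, 521^1024≡752
1842 = 1024 + 512 + 256 + 32 + 16 + 2, so 521^1842 ≡ 752·331·812·784·28·445 ≡ 1145 (mod 2053)
Right side y^r · r^s mod p:
Squares mod 2053: 36^1≡36, 36^2≡1296, 36^4≡262, 36^8≡895, 36^16≡355, 36^32≡792, 36^64≡1099, 36^128≡637, 36^256≡1328, 36^512≡57, 36^1024≡1196
1897 = 1024 + 512 + 256 + 64 + 32 + 8 + 1, so 36^1897 ≡ 1196·57·1328·1099·792·895·36 ≡ 1920 (mod 2053)
Squares mod 2053: 1897^1≡1897, 1897^2≡1753, 1897^4≡1721, 1897^8≡1415, 1897^16≡550, 1897^32≡709, 1897^64≡1749, 1897^128≡31, 1897^256≡961, 1897^512≡1724
1015 = 512 + 256 + 128 + 64 + 32 + 16 + 4 + 2 + 1, so 1897^1015 ≡ 1724·961·31·1749·709·550·1721·1753·1897 ≡ 1535 (mod 2053)
1920·1535 = 2947200 ≡ 1145 (mod 2053)
1145 ≡ 1145 (mod 2053), so the signature is genuine.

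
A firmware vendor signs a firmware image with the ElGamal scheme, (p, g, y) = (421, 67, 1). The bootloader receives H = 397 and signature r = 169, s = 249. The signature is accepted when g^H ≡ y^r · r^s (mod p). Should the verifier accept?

Left side g^H mod p:
67^2 = 4489 ≡ 279
67^4 ≡ 279^2 = 77841 ≡ 377
67^8 ≡ 377^2 = 142129 ≡ 252
67^16 ≡ 252^2 = 63504 ≡ 354
67^32 ≡ 354^2 = 125316 ≡ 279
67^64 ≡ 279^2 = 77841 ≡ 377
67^128 ≡ 377^2 = 142129 ≡ 252
67^256 ≡ 252^2 = 63504 ≡ 354
397 = 256 + 128 + 8 + 4 + 1, so 67^397 ≡ 354·252·252·377·67 ≡ 142 (mod 421)
Right side y^r · r^s mod p:
1^2 = 1
1^4 ≡ 1^2 = 1
1^8 ≡ 1^2 = 1
1^16 ≡ 1^2 = 1
1^32 ≡ 1^2 = 1
1^64 ≡ 1^2 = 1
1^128 ≡ 1^2 = 1
169 = 128 + 32 + 8 + 1, so 1^169 ≡ 1·1·1·1 ≡ 1 (mod 421)
169^2 = 28561 ≡ 354
169^4 ≡ 354^2 = 125316 ≡ 279
169^8 ≡ 279^2 = 77841 ≡ 377
169^16 ≡ 377^2 = 142129 ≡ 252
169^32 ≡ 252^2 = 63504 ≡ 354
169^64 ≡ 354^2 = 125316 ≡ 279
169^128 ≡ 279^2 = 77841 ≡ 377
249 = 128 + 64 + 32 + 16 + 8 + 1, so 169^249 ≡ 377·279·354·252·377·169 ≡ 142 (mod 421)
1·142 = 142 ≡ 142 (mod 421)
142 ≡ 142 (mod 421), so the signature is genuine.

accept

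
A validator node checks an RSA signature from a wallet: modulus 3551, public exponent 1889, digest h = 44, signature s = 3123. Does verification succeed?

passes

s^2 ≡ 3123^2 = 9753129 ≡ 2083
s^4 ≡ 2083^2 = 4338889 ≡ 3118
s^8 ≡ 3118^2 = 9721924 ≡ 2837
s^16 ≡ 2837^2 = 8048569 ≡ 2003
s^32 ≡ 2003^2 = 4012009 ≡ 2930
s^64 ≡ 2930^2 = 8584900 ≡ 2133
s^128 ≡ 2133^2 = 4549689 ≡ 858
s^256 ≡ 858^2 = 736164 ≡ 1107
s^512 ≡ 1107^2 = 1225449 ≡ 354
s^1024 ≡ 354^2 = 125316 ≡ 1031
1889 = 1024 + 512 + 256 + 64 + 32 + 1, so s^1889 ≡ 1031·354·1107·2133·2930·3123 ≡ 44 (mod 3551)
44 = h, so the signature checks out.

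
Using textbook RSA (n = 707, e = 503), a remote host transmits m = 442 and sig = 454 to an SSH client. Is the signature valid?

invalid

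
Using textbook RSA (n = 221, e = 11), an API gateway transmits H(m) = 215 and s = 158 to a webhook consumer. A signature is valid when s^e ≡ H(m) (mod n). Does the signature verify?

verifies

Squares mod 221: s^1≡158, s^2≡212, s^4≡81, s^8≡152
11 = 8 + 2 + 1, so s^11 ≡ 152·212·158 ≡ 215 (mod 221)
Since 215 equals the digest 215, verification succeeds.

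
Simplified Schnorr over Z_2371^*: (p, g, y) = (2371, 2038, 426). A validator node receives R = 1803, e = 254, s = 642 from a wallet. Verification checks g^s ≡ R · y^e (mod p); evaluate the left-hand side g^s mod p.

1916

Squares mod 2371: 2038^1≡2038, 2038^2≡1823, 2038^4≡1558, 2038^8≡1831, 2038^16≡2338, 2038^32≡1089, 2038^64≡421, 2038^128≡1787, 2038^256≡2003, 2038^512≡277
642 = 512 + 128 + 2, so 2038^642 ≡ 277·1787·1823 ≡ 1916 (mod 2371)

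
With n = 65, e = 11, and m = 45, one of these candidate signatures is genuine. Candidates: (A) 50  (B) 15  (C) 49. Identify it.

A

Candidate A: Squares mod 65: 50^1≡50, 50^2≡30, 50^4≡55, 50^8≡35; 11 = 8 + 2 + 1, so 50^11 ≡ 35·30·50 ≡ 45 (mod 65)
  → matches m = 45
Candidate B: Squares mod 65: 15^1≡15, 15^2≡30, 15^4≡55, 15^8≡35; 11 = 8 + 2 + 1, so 15^11 ≡ 35·30·15 ≡ 20 (mod 65)
Candidate C: Squares mod 65: 49^1≡49, 49^2≡61, 49^4≡16, 49^8≡61; 11 = 8 + 2 + 1, so 49^11 ≡ 61·61·49 ≡ 4 (mod 65)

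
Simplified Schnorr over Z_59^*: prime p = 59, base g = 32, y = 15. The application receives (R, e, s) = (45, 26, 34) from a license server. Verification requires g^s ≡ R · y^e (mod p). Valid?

g^s mod p:
32^34 mod 59 = 48
R · y^e mod p:
15^26 mod 59 = 5
45·5 = 225 ≡ 48 (mod 59)
48 ≡ 48 (mod 59); signature holds.

yes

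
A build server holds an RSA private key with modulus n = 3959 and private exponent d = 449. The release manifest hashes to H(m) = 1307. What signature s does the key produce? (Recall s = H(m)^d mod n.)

3364

Squares mod 3959: (H(m))^1≡1307, (H(m))^2≡1920, (H(m))^4≡571, (H(m))^8≡1403, (H(m))^16≡786, (H(m))^32≡192, (H(m))^64≡1233, (H(m))^128≡33, (H(m))^256≡1089
449 = 256 + 128 + 64 + 1, so (H(m))^449 ≡ 1089·33·1233·1307 ≡ 3364 (mod 3959)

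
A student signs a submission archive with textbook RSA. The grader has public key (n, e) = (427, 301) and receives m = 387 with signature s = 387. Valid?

yes

s^2 ≡ 387^2 = 149769 ≡ 319
s^4 ≡ 319^2 = 101761 ≡ 135
s^8 ≡ 135^2 = 18225 ≡ 291
s^16 ≡ 291^2 = 84681 ≡ 135
s^32 ≡ 135^2 = 18225 ≡ 291
s^64 ≡ 291^2 = 84681 ≡ 135
s^128 ≡ 135^2 = 18225 ≡ 291
s^256 ≡ 291^2 = 84681 ≡ 135
301 = 256 + 32 + 8 + 4 + 1, so s^301 ≡ 135·291·291·135·387 ≡ 387 (mod 427)
Since 387 equals the digest 387, verification succeeds.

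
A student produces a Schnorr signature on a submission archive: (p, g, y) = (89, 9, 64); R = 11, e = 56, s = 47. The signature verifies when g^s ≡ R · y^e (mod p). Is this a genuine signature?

forged

g^s mod p:
9^47 mod 89 = 17
R · y^e mod p:
64^56 mod 89 = 64
11·64 = 704 ≡ 81 (mod 89)
17 ≠ 81; the check fails.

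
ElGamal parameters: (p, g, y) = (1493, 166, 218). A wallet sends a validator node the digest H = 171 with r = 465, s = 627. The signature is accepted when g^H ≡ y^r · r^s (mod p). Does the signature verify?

does not verify

Left side g^H mod p:
166^2 = 27556 ≡ 682
166^4 ≡ 682^2 = 465124 ≡ 801
166^8 ≡ 801^2 = 641601 ≡ 1104
166^16 ≡ 1104^2 = 1218816 ≡ 528
166^32 ≡ 528^2 = 278784 ≡ 1086
166^64 ≡ 1086^2 = 1179396 ≡ 1419
166^128 ≡ 1419^2 = 2013561 ≡ 997
171 = 128 + 32 + 8 + 2 + 1, so 166^171 ≡ 997·1086·1104·682·166 ≡ 136 (mod 1493)
Right side y^r · r^s mod p:
218^2 = 47524 ≡ 1241
218^4 ≡ 1241^2 = 1540081 ≡ 798
218^8 ≡ 798^2 = 636804 ≡ 786
218^16 ≡ 786^2 = 617796 ≡ 1187
218^32 ≡ 1187^2 = 1408969 ≡ 1070
218^64 ≡ 1070^2 = 1144900 ≡ 1262
218^128 ≡ 1262^2 = 1592644 ≡ 1106
218^256 ≡ 1106^2 = 1223236 ≡ 469
465 = 256 + 128 + 64 + 16 + 1, so 218^465 ≡ 469·1106·1262·1187·218 ≡ 74 (mod 1493)
465^2 = 216225 ≡ 1233
465^4 ≡ 1233^2 = 1520289 ≡ 415
465^8 ≡ 415^2 = 172225 ≡ 530
465^16 ≡ 530^2 = 280900 ≡ 216
465^32 ≡ 216^2 = 46656 ≡ 373
465^64 ≡ 373^2 = 139129 ≡ 280
465^128 ≡ 280^2 = 78400 ≡ 764
465^256 ≡ 764^2 = 583696 ≡ 1426
465^512 ≡ 1426^2 = 2033476 ≡ 10
627 = 512 + 64 + 32 + 16 + 2 + 1, so 465^627 ≡ 10·280·373·216·1233·465 ≡ 6 (mod 1493)
74·6 = 444 ≡ 444 (mod 1493)
136 ≠ 444, so verification fails.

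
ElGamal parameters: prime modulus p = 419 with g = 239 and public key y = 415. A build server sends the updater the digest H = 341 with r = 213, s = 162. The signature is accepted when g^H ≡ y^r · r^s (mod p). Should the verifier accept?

accept

Left side g^H mod p:
239^2 = 57121 ≡ 137
239^4 ≡ 137^2 = 18769 ≡ 333
239^8 ≡ 333^2 = 110889 ≡ 273
239^16 ≡ 273^2 = 74529 ≡ 366
239^32 ≡ 366^2 = 133956 ≡ 295
239^64 ≡ 295^2 = 87025 ≡ 292
239^128 ≡ 292^2 = 85264 ≡ 207
239^256 ≡ 207^2 = 42849 ≡ 111
341 = 256 + 64 + 16 + 4 + 1, so 239^341 ≡ 111·292·366·333·239 ≡ 204 (mod 419)
Right side y^r · r^s mod p:
415^2 = 172225 ≡ 16
415^4 ≡ 16^2 = 256
415^8 ≡ 256^2 = 65536 ≡ 172
415^16 ≡ 172^2 = 29584 ≡ 254
415^32 ≡ 254^2 = 64516 ≡ 409
415^64 ≡ 409^2 = 167281 ≡ 100
415^128 ≡ 100^2 = 10000 ≡ 363
213 = 128 + 64 + 16 + 4 + 1, so 415^213 ≡ 363·100·254·256·415 ≡ 163 (mod 419)
213^2 = 45369 ≡ 117
213^4 ≡ 117^2 = 13689 ≡ 281
213^8 ≡ 281^2 = 78961 ≡ 189
213^16 ≡ 189^2 = 35721 ≡ 106
213^32 ≡ 106^2 = 11236 ≡ 342
213^64 ≡ 342^2 = 116964 ≡ 63
213^128 ≡ 63^2 = 3969 ≡ 198
162 = 128 + 32 + 2, so 213^162 ≡ 198·342·117 ≡ 320 (mod 419)
163·320 = 52160 ≡ 204 (mod 419)
204 ≡ 204 (mod 419), so the signature is genuine.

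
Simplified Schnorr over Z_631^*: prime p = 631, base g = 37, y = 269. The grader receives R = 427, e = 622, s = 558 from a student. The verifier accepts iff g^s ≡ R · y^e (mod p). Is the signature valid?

invalid

g^s mod p:
37^2 = 1369 ≡ 107
37^4 ≡ 107^2 = 11449 ≡ 91
37^8 ≡ 91^2 = 8281 ≡ 78
37^16 ≡ 78^2 = 6084 ≡ 405
37^32 ≡ 405^2 = 164025 ≡ 596
37^64 ≡ 596^2 = 355216 ≡ 594
37^128 ≡ 594^2 = 352836 ≡ 107
37^256 ≡ 107^2 = 11449 ≡ 91
37^512 ≡ 91^2 = 8281 ≡ 78
558 = 512 + 32 + 8 + 4 + 2, so 37^558 ≡ 78·596·78·91·107 ≡ 441 (mod 631)
R · y^e mod p:
269^2 = 72361 ≡ 427
269^4 ≡ 427^2 = 182329 ≡ 601
269^8 ≡ 601^2 = 361201 ≡ 269
269^16 ≡ 269^2 = 72361 ≡ 427
269^32 ≡ 427^2 = 182329 ≡ 601
269^64 ≡ 601^2 = 361201 ≡ 269
269^128 ≡ 269^2 = 72361 ≡ 427
269^256 ≡ 427^2 = 182329 ≡ 601
269^512 ≡ 601^2 = 361201 ≡ 269
622 = 512 + 64 + 32 + 8 + 4 + 2, so 269^622 ≡ 269·269·601·269·601·427 ≡ 441 (mod 631)
427·441 = 188307 ≡ 269 (mod 631)
441 ≠ 269; the check fails.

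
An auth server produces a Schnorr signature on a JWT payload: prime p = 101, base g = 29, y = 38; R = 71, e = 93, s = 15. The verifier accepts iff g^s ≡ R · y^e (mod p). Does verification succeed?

passes

g^s mod p:
29^15 mod 101 = 57
R · y^e mod p:
38^93 mod 101 = 89
71·89 = 6319 ≡ 57 (mod 101)
57 ≡ 57 (mod 101); signature holds.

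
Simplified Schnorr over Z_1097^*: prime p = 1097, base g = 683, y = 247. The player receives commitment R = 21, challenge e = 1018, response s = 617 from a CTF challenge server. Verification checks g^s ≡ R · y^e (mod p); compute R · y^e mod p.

197

247^2 = 61009 ≡ 674
247^4 ≡ 674^2 = 454276 ≡ 118
247^8 ≡ 118^2 = 13924 ≡ 760
247^16 ≡ 760^2 = 577600 ≡ 578
247^32 ≡ 578^2 = 334084 ≡ 596
247^64 ≡ 596^2 = 355216 ≡ 885
247^128 ≡ 885^2 = 783225 ≡ 1064
247^256 ≡ 1064^2 = 1132096 ≡ 1089
247^512 ≡ 1089^2 = 1185921 ≡ 64
1018 = 512 + 256 + 128 + 64 + 32 + 16 + 8 + 2, so 247^1018 ≡ 64·1089·1064·885·596·578·760·674 ≡ 584 (mod 1097)
R · y^e ≡ 21·584 = 12264 ≡ 197 (mod 1097)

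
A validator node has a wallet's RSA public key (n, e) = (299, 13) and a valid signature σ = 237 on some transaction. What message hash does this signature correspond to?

Squares mod 299: σ^1≡237, σ^2≡256, σ^4≡55, σ^8≡35
13 = 8 + 4 + 1, so σ^13 ≡ 35·55·237 ≡ 250 (mod 299)

250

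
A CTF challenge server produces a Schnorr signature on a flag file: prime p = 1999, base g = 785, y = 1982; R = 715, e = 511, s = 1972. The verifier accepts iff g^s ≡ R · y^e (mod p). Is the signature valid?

invalid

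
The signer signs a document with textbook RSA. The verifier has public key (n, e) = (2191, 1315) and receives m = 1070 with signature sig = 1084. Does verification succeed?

passes

Squares mod 2191: sig^1≡1084, sig^2≡680, sig^4≡99, sig^8≡1037, sig^16≡1779, sig^32≡1037, sig^64≡1779, sig^128≡1037, sig^256≡1779, sig^512≡1037, sig^1024≡1779
1315 = 1024 + 256 + 32 + 2 + 1, so sig^1315 ≡ 1779·1779·1037·680·1084 ≡ 1070 (mod 2191)
1070 = m, so the signature checks out.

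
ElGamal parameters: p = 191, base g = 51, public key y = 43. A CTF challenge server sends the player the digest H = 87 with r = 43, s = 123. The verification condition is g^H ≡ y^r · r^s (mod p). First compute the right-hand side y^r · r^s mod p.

100

43^2 = 1849 ≡ 130
43^4 ≡ 130^2 = 16900 ≡ 92
43^8 ≡ 92^2 = 8464 ≡ 60
43^16 ≡ 60^2 = 3600 ≡ 162
43^32 ≡ 162^2 = 26244 ≡ 77
43 = 32 + 8 + 2 + 1, so 43^43 ≡ 77·60·130·43 ≡ 117 (mod 191)
43^2 = 1849 ≡ 130
43^4 ≡ 130^2 = 16900 ≡ 92
43^8 ≡ 92^2 = 8464 ≡ 60
43^16 ≡ 60^2 = 3600 ≡ 162
43^32 ≡ 162^2 = 26244 ≡ 77
43^64 ≡ 77^2 = 5929 ≡ 8
123 = 64 + 32 + 16 + 8 + 2 + 1, so 43^123 ≡ 8·77·162·60·130·43 ≡ 169 (mod 191)
y^r · r^s ≡ 117·169 = 19773 ≡ 100 (mod 191)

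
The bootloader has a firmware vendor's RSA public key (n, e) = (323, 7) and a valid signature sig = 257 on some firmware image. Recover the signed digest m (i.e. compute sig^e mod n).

sig^2 ≡ 257^2 = 66049 ≡ 157
sig^4 ≡ 157^2 = 24649 ≡ 101
7 = 4 + 2 + 1, so sig^7 ≡ 101·157·257 ≡ 281 (mod 323)

281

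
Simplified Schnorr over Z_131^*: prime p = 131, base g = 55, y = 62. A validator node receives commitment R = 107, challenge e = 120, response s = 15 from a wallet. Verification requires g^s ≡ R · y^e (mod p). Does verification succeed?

g^s mod p:
Squares mod 131: 55^1≡55, 55^2≡12, 55^4≡13, 55^8≡38
15 = 8 + 4 + 2 + 1, so 55^15 ≡ 38·13·12·55 ≡ 112 (mod 131)
R · y^e mod p:
Squares mod 131: 62^1≡62, 62^2≡45, 62^4≡60, 62^8≡63, 62^16≡39, 62^32≡80, 62^64≡112
120 = 64 + 32 + 16 + 8, so 62^120 ≡ 112·80·39·63 ≡ 39 (mod 131)
107·39 = 4173 ≡ 112 (mod 131)
112 ≡ 112 (mod 131); signature holds.

passes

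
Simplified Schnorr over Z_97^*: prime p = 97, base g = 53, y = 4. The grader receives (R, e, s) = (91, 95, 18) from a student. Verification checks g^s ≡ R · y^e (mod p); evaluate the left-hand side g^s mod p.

47

53^2 = 2809 ≡ 93
53^4 ≡ 93^2 = 8649 ≡ 16
53^8 ≡ 16^2 = 256 ≡ 62
53^16 ≡ 62^2 = 3844 ≡ 61
18 = 16 + 2, so 53^18 ≡ 61·93 ≡ 47 (mod 97)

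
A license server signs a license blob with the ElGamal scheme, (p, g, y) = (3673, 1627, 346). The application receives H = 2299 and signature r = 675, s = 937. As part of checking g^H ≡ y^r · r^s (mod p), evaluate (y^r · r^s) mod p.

784

Squares mod 3673: 346^1≡346, 346^2≡2180, 346^4≡3211, 346^8≡410, 346^16≡2815, 346^32≡1564, 346^64≡3551, 346^128≡192, 346^256≡134, 346^512≡3264
675 = 512 + 128 + 32 + 2 + 1, so 346^675 ≡ 3264·192·1564·2180·346 ≡ 2041 (mod 3673)
Squares mod 3673: 675^1≡675, 675^2≡173, 675^4≡545, 675^8≡3185, 675^16≡3072, 675^32≡1247, 675^64≡1330, 675^128≡2187, 675^256≡723, 675^512≡1163
937 = 512 + 256 + 128 + 32 + 8 + 1, so 675^937 ≡ 1163·723·2187·1247·3185·675 ≡ 1764 (mod 3673)
y^r · r^s ≡ 2041·1764 = 3600324 ≡ 784 (mod 3673)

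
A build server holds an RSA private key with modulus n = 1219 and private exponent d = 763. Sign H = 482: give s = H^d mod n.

Squares mod 1219: H^1≡482, H^2≡714, H^4≡254, H^8≡1128, H^16≡967, H^32≡116, H^64≡47, H^128≡990, H^256≡24, H^512≡576
763 = 512 + 128 + 64 + 32 + 16 + 8 + 2 + 1, so H^763 ≡ 576·990·47·116·967·1128·714·482 ≡ 137 (mod 1219)

137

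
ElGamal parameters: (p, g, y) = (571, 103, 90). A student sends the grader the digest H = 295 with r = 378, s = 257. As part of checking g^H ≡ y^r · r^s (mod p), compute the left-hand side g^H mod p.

462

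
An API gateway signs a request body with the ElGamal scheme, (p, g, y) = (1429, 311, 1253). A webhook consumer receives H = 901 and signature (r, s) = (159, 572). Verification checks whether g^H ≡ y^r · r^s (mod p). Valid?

Left side g^H mod p:
311^2 = 96721 ≡ 978
311^4 ≡ 978^2 = 956484 ≡ 483
311^8 ≡ 483^2 = 233289 ≡ 362
311^16 ≡ 362^2 = 131044 ≡ 1005
311^32 ≡ 1005^2 = 1010025 ≡ 1151
311^64 ≡ 1151^2 = 1324801 ≡ 118
311^128 ≡ 118^2 = 13924 ≡ 1063
311^256 ≡ 1063^2 = 1129969 ≡ 1059
311^512 ≡ 1059^2 = 1121481 ≡ 1145
901 = 512 + 256 + 128 + 4 + 1, so 311^901 ≡ 1145·1059·1063·483·311 ≡ 155 (mod 1429)
Right side y^r · r^s mod p:
1253^2 = 1570009 ≡ 967
1253^4 ≡ 967^2 = 935089 ≡ 523
1253^8 ≡ 523^2 = 273529 ≡ 590
1253^16 ≡ 590^2 = 348100 ≡ 853
1253^32 ≡ 853^2 = 727609 ≡ 248
1253^64 ≡ 248^2 = 61504 ≡ 57
1253^128 ≡ 57^2 = 3249 ≡ 391
159 = 128 + 16 + 8 + 4 + 2 + 1, so 1253^159 ≡ 391·853·590·523·967·1253 ≡ 943 (mod 1429)
159^2 = 25281 ≡ 988
159^4 ≡ 988^2 = 976144 ≡ 137
159^8 ≡ 137^2 = 18769 ≡ 192
159^16 ≡ 192^2 = 36864 ≡ 1139
159^32 ≡ 1139^2 = 1297321 ≡ 1218
159^64 ≡ 1218^2 = 1483524 ≡ 222
159^128 ≡ 222^2 = 49284 ≡ 698
159^256 ≡ 698^2 = 487204 ≡ 1344
159^512 ≡ 1344^2 = 1806336 ≡ 80
572 = 512 + 32 + 16 + 8 + 4, so 159^572 ≡ 80·1218·1139·192·137 ≡ 526 (mod 1429)
943·526 = 496018 ≡ 155 (mod 1429)
155 ≡ 155 (mod 1429), so the signature is genuine.

yes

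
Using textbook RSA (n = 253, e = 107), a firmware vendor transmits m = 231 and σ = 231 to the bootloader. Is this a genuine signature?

σ^107 mod 253 = 231
231 = m, so the signature checks out.

genuine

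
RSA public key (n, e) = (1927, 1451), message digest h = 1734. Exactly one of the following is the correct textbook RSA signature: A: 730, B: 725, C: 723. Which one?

C

Candidate A: Squares mod 1927: 730^1≡730, 730^2≡1048, 730^4≡1841, 730^8≡1615, 730^16≡994, 730^32≡1412, 730^64≡1226, 730^128≡16, 730^256≡256, 730^512≡18, 730^1024≡324; 1451 = 1024 + 256 + 128 + 32 + 8 + 2 + 1, so 730^1451 ≡ 324·256·16·1412·1615·1048·730 ≡ 1894 (mod 1927)
Candidate B: Squares mod 1927: 725^1≡725, 725^2≡1481, 725^4≡435, 725^8≡379, 725^16≡1043, 725^32≡1021, 725^64≡1861, 725^128≡502, 725^256≡1494, 725^512≡570, 725^1024≡1164; 1451 = 1024 + 256 + 128 + 32 + 8 + 2 + 1, so 725^1451 ≡ 1164·1494·502·1021·379·1481·725 ≡ 211 (mod 1927)
Candidate C: Squares mod 1927: 723^1≡723, 723^2≡512, 723^4≡72, 723^8≡1330, 723^16≡1841, 723^32≡1615, 723^64≡994, 723^128≡1412, 723^256≡1226, 723^512≡16, 723^1024≡256; 1451 = 1024 + 256 + 128 + 32 + 8 + 2 + 1, so 723^1451 ≡ 256·1226·1412·1615·1330·512·723 ≡ 1734 (mod 1927)
  → matches h = 1734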